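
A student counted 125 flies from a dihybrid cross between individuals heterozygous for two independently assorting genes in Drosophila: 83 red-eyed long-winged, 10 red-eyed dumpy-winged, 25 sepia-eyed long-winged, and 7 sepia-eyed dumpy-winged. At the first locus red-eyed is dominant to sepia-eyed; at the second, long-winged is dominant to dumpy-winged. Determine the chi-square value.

A dihybrid F₂ with independent assortment and complete dominance at both loci gives a 9:3:3:1 phenotypic ratio.
Expected counts for N = 125 under a 9:3:3:1 ratio (total parts = 16):
  red-eyed long-winged: 125 × 9/16 = 70.3125
  red-eyed dumpy-winged: 125 × 3/16 = 23.4375
  sepia-eyed long-winged: 125 × 3/16 = 23.4375
  sepia-eyed dumpy-winged: 125 × 1/16 = 7.8125
χ² = Σ (O − E)² / E
  red-eyed long-winged: (83 − 70.3125)² / 70.3125 = 2.2894
  red-eyed dumpy-winged: (10 − 23.4375)² / 23.4375 = 7.7042
  sepia-eyed long-winged: (25 − 23.4375)² / 23.4375 = 0.1042
  sepia-eyed dumpy-winged: (7 − 7.8125)² / 7.8125 = 0.0845
χ² = 2.2894 + 7.7042 + 0.1042 + 0.0845 = 10.1823 ≈ 10.182

10.182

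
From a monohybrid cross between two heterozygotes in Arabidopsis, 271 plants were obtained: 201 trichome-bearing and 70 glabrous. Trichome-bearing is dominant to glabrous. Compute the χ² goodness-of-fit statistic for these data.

0.100

For a monohybrid cross between heterozygotes with complete dominance, the expected phenotypic ratio is 3:1.
Under the 3:1 hypothesis (Σ ratio = 4, N = 271):
  trichome-bearing: 271 × 3/4 = 203.25
  glabrous: 271 × 1/4 = 67.75
χ² = Σ (O − E)² / E
  trichome-bearing: (201 − 203.25)² / 203.25 = 0.0249
  glabrous: (70 − 67.75)² / 67.75 = 0.0747
χ² = 0.0249 + 0.0747 = 0.0996 ≈ 0.100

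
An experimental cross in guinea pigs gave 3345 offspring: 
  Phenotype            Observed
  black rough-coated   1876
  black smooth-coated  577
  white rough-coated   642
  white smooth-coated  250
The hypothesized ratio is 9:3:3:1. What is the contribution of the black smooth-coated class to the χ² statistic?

Under the 9:3:3:1 hypothesis (Σ ratio = 16, N = 3345):
  black rough-coated: 3345 × 9/16 = 1881.5625
  black smooth-coated: 3345 × 3/16 = 627.1875
  white rough-coated: 3345 × 3/16 = 627.1875
  white smooth-coated: 3345 × 1/16 = 209.0625
Contribution of black smooth-coated: (577 − 627.1875)² / 627.1875 = 4.0160

4.016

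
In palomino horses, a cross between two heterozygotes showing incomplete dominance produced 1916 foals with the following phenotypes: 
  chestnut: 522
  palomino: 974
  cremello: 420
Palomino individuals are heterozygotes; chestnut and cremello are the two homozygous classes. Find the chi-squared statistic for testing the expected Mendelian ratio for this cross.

With incomplete dominance, a heterozygote × heterozygote cross gives a 1:2:1 phenotypic ratio.
Under the 1:2:1 hypothesis (Σ ratio = 4, N = 1916):
  chestnut: 1916 × 1/4 = 479
  palomino: 1916 × 2/4 = 958
  cremello: 1916 × 1/4 = 479
χ² = Σ (O − E)² / E
  chestnut: (522 − 479)² / 479 = 3.8601
  palomino: (974 − 958)² / 958 = 0.2672
  cremello: (420 − 479)² / 479 = 7.2672
χ² = 3.8601 + 0.2672 + 7.2672 = 11.3945 ≈ 11.395

11.395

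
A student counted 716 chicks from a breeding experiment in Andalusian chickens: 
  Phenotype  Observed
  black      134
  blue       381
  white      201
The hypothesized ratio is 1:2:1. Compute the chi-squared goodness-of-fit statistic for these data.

15.494

The 1:2:1 ratio has 4 parts, so with N = 716 the expected counts are:
  black: 716 × 1/4 = 179
  blue: 716 × 2/4 = 358
  white: 716 × 1/4 = 179
χ² = Σ (O − E)² / E
  black: (134 − 179)² / 179 = 11.3128
  blue: (381 − 358)² / 358 = 1.4777
  white: (201 − 179)² / 179 = 2.7039
χ² = 11.3128 + 1.4777 + 2.7039 = 15.4944 ≈ 15.494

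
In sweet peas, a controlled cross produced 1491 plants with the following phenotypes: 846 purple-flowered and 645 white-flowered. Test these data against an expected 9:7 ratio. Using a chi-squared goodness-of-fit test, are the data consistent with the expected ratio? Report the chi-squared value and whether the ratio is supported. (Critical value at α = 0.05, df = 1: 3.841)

Expected counts for N = 1491 under a 9:7 ratio (total parts = 16):
  purple-flowered: 1491 × 9/16 = 838.6875
  white-flowered: 1491 × 7/16 = 652.3125
χ² = Σ (O − E)² / E
  purple-flowered: (846 − 838.6875)² / 838.6875 = 0.0638
  white-flowered: (645 − 652.3125)² / 652.3125 = 0.0820
χ² = 0.0638 + 0.0820 = 0.1458 ≈ 0.146
Degrees of freedom = 2 − 1 = 1; critical value at α = 0.05 is 3.841.
Since 0.146 < 3.841, we fail to reject the null hypothesis — the data are consistent with the 9:7 ratio.

0.146; consistent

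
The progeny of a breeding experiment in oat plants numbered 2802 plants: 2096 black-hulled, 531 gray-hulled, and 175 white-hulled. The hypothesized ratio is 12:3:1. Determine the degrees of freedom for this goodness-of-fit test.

2

A goodness-of-fit test with 3 phenotype classes has df = 3 − 1 = 2.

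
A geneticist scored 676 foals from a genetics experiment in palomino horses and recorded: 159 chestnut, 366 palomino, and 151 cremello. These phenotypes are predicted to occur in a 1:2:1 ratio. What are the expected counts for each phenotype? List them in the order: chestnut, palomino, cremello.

Under the 1:2:1 hypothesis (Σ ratio = 4, N = 676):
  chestnut: 676 × 1/4 = 169
  palomino: 676 × 2/4 = 338
  cremello: 676 × 1/4 = 169

169, 338, 169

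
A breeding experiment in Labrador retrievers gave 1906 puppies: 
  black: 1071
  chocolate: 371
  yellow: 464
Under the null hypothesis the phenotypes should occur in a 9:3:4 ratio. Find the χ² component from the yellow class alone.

0.328

The 9:3:4 ratio has 16 parts, so with N = 1906 the expected counts are:
  black: 1906 × 9/16 = 1072.125
  chocolate: 1906 × 3/16 = 357.375
  yellow: 1906 × 4/16 = 476.5
Contribution of yellow: (464 − 476.5)² / 476.5 = 0.3279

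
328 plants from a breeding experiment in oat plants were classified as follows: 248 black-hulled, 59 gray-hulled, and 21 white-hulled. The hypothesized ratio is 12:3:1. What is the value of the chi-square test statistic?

Total ratio parts = 16. Expected numbers out of 328:
  black-hulled: 328 × 12/16 = 246
  gray-hulled: 328 × 3/16 = 61.5
  white-hulled: 328 × 1/16 = 20.5
χ² = Σ (O − E)² / E
  black-hulled: (248 − 246)² / 246 = 0.0163
  gray-hulled: (59 − 61.5)² / 61.5 = 0.1016
  white-hulled: (21 − 20.5)² / 20.5 = 0.0122
χ² = 0.0163 + 0.1016 + 0.0122 = 0.1301 ≈ 0.130

0.130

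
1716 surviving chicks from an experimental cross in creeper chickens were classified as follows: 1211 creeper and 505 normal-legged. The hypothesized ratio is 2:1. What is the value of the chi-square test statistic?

11.772

Total ratio parts = 3. Expected numbers out of 1716:
  creeper: 1716 × 2/3 = 1144
  normal-legged: 1716 × 1/3 = 572
χ² = Σ (O − E)² / E
  creeper: (1211 − 1144)² / 1144 = 3.9240
  normal-legged: (505 − 572)² / 572 = 7.8479
χ² = 3.9240 + 7.8479 = 11.7719 ≈ 11.772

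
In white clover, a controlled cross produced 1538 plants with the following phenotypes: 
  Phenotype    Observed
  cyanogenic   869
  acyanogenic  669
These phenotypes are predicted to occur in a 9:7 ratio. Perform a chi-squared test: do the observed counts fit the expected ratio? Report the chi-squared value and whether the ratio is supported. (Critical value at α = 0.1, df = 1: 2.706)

0.040; consistent

Total ratio parts = 16. Expected numbers out of 1538:
  cyanogenic: 1538 × 9/16 = 865.125
  acyanogenic: 1538 × 7/16 = 672.875
χ² = Σ (O − E)² / E
  cyanogenic: (869 − 865.125)² / 865.125 = 0.0174
  acyanogenic: (669 − 672.875)² / 672.875 = 0.0223
χ² = 0.0174 + 0.0223 = 0.0397 ≈ 0.040
Degrees of freedom = 2 − 1 = 1; critical value at α = 0.1 is 2.706.
Since 0.040 < 2.706, we fail to reject the null hypothesis — the data are consistent with the 9:7 ratio.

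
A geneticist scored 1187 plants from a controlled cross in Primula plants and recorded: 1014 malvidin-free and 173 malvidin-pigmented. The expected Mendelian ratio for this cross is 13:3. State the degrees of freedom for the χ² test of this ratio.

1

A goodness-of-fit test with 2 phenotype classes has df = 2 − 1 = 1.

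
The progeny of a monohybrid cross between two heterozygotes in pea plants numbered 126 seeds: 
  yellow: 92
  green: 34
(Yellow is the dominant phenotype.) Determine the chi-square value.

For a monohybrid cross between heterozygotes with complete dominance, the expected phenotypic ratio is 3:1.
Expected counts for N = 126 under a 3:1 ratio (total parts = 4):
  yellow: 126 × 3/4 = 94.5
  green: 126 × 1/4 = 31.5
χ² = Σ (O − E)² / E
  yellow: (92 − 94.5)² / 94.5 = 0.0661
  green: (34 − 31.5)² / 31.5 = 0.1984
χ² = 0.0661 + 0.1984 = 0.2645 ≈ 0.265

0.265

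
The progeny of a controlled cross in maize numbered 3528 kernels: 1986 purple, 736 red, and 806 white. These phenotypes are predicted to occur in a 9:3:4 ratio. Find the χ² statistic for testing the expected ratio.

Total ratio parts = 16. Expected numbers out of 3528:
  purple: 3528 × 9/16 = 1984.5
  red: 3528 × 3/16 = 661.5
  white: 3528 × 4/16 = 882
χ² = Σ (O − E)² / E
  purple: (1986 − 1984.5)² / 1984.5 = 0.0011
  red: (736 − 661.5)² / 661.5 = 8.3904
  white: (806 − 882)² / 882 = 6.5488
χ² = 0.0011 + 8.3904 + 6.5488 = 14.9403 ≈ 14.940

14.940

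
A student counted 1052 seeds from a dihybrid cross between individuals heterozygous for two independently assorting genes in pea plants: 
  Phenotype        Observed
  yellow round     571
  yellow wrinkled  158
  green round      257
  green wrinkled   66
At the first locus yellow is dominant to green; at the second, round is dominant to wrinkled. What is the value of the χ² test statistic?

A dihybrid F₂ with independent assortment and complete dominance at both loci gives a 9:3:3:1 phenotypic ratio.
The 9:3:3:1 ratio has 16 parts, so with N = 1052 the expected counts are:
  yellow round: 1052 × 9/16 = 591.75
  yellow wrinkled: 1052 × 3/16 = 197.25
  green round: 1052 × 3/16 = 197.25
  green wrinkled: 1052 × 1/16 = 65.75
χ² = Σ (O − E)² / E
  yellow round: (571 − 591.75)² / 591.75 = 0.7276
  yellow wrinkled: (158 − 197.25)² / 197.25 = 7.8102
  green round: (257 − 197.25)² / 197.25 = 18.0992
  green wrinkled: (66 − 65.75)² / 65.75 = 0.0010
χ² = 0.7276 + 7.8102 + 18.0992 + 0.0010 = 26.638

26.638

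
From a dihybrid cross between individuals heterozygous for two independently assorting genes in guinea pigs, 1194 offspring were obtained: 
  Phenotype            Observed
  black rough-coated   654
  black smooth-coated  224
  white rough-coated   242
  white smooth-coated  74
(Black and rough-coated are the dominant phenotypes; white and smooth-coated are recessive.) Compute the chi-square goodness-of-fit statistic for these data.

A dihybrid F₂ with independent assortment and complete dominance at both loci gives a 9:3:3:1 phenotypic ratio.
Expected counts for N = 1194 under a 9:3:3:1 ratio (total parts = 16):
  black rough-coated: 1194 × 9/16 = 671.625
  black smooth-coated: 1194 × 3/16 = 223.875
  white rough-coated: 1194 × 3/16 = 223.875
  white smooth-coated: 1194 × 1/16 = 74.625
χ² = Σ (O − E)² / E
  black rough-coated: (654 − 671.625)² / 671.625 = 0.4625
  black smooth-coated: (224 − 223.875)² / 223.875 = 0.0001
  white rough-coated: (242 − 223.875)² / 223.875 = 1.4674
  white smooth-coated: (74 − 74.625)² / 74.625 = 0.0052
χ² = 0.4625 + 0.0001 + 1.4674 + 0.0052 = 1.9352 ≈ 1.935

1.935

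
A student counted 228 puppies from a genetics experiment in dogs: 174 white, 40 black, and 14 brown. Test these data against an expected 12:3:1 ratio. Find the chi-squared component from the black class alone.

Under the 12:3:1 hypothesis (Σ ratio = 16, N = 228):
  white: 228 × 12/16 = 171
  black: 228 × 3/16 = 42.75
  brown: 228 × 1/16 = 14.25
Contribution of black: (40 − 42.75)² / 42.75 = 0.1769

0.177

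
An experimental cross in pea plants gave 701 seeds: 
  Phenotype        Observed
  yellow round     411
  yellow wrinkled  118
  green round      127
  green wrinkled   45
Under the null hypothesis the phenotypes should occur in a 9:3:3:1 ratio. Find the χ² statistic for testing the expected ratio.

2.262

Under the 9:3:3:1 hypothesis (Σ ratio = 16, N = 701):
  yellow round: 701 × 9/16 = 394.3125
  yellow wrinkled: 701 × 3/16 = 131.4375
  green round: 701 × 3/16 = 131.4375
  green wrinkled: 701 × 1/16 = 43.8125
χ² = Σ (O − E)² / E
  yellow round: (411 − 394.3125)² / 394.3125 = 0.7062
  yellow wrinkled: (118 − 131.4375)² / 131.4375 = 1.3738
  green round: (127 − 131.4375)² / 131.4375 = 0.1498
  green wrinkled: (45 − 43.8125)² / 43.8125 = 0.0322
χ² = 0.7062 + 1.3738 + 0.1498 + 0.0322 = 2.262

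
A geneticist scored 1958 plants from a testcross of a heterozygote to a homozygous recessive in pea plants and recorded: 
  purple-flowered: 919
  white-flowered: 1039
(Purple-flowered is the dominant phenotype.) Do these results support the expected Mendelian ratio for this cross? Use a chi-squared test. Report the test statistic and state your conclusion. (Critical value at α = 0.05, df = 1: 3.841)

A testcross of a heterozygote (Aa × aa) gives a 1:1 phenotypic ratio.
Under the 1:1 hypothesis (Σ ratio = 2, N = 1958):
  purple-flowered: 1958 × 1/2 = 979
  white-flowered: 1958 × 1/2 = 979
χ² = Σ (O − E)² / E
  purple-flowered: (919 − 979)² / 979 = 3.6772
  white-flowered: (1039 − 979)² / 979 = 3.6772
χ² = 3.6772 + 3.6772 = 7.3544 ≈ 7.354
Degrees of freedom = 2 − 1 = 1; critical value at α = 0.05 is 3.841.
Since 7.354 > 3.841, we reject the null hypothesis — the data do not fit the 1:1 ratio.

7.354; not consistent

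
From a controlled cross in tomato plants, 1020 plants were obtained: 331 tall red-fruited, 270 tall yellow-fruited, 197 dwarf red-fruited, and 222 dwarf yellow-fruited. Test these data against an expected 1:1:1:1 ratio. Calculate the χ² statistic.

40.996

Under the 1:1:1:1 hypothesis (Σ ratio = 4, N = 1020):
  tall red-fruited: 1020 × 1/4 = 255
  tall yellow-fruited: 1020 × 1/4 = 255
  dwarf red-fruited: 1020 × 1/4 = 255
  dwarf yellow-fruited: 1020 × 1/4 = 255
χ² = Σ (O − E)² / E
  tall red-fruited: (331 − 255)² / 255 = 22.6510
  tall yellow-fruited: (270 − 255)² / 255 = 0.8824
  dwarf red-fruited: (197 − 255)² / 255 = 13.1922
  dwarf yellow-fruited: (222 − 255)² / 255 = 4.2706
χ² = 22.6510 + 0.8824 + 13.1922 + 4.2706 = 40.9962 ≈ 40.996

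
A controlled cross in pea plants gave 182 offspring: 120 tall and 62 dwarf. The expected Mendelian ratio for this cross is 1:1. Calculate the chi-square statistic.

The 1:1 ratio has 2 parts, so with N = 182 the expected counts are:
  tall: 182 × 1/2 = 91
  dwarf: 182 × 1/2 = 91
χ² = Σ (O − E)² / E
  tall: (120 − 91)² / 91 = 9.2418
  dwarf: (62 − 91)² / 91 = 9.2418
χ² = 9.2418 + 9.2418 = 18.4836 ≈ 18.484

18.484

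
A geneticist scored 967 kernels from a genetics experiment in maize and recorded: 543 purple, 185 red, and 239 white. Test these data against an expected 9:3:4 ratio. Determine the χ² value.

0.108

Total ratio parts = 16. Expected numbers out of 967:
  purple: 967 × 9/16 = 543.9375
  red: 967 × 3/16 = 181.3125
  white: 967 × 4/16 = 241.75
χ² = Σ (O − E)² / E
  purple: (543 − 543.9375)² / 543.9375 = 0.0016
  red: (185 − 181.3125)² / 181.3125 = 0.0750
  white: (239 − 241.75)² / 241.75 = 0.0313
χ² = 0.0016 + 0.0750 + 0.0313 = 0.1079 ≈ 0.108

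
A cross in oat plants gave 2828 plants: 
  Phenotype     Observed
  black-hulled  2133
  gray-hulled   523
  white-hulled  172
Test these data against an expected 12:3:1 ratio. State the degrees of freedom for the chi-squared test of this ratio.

A goodness-of-fit test with 3 phenotype classes has df = 3 − 1 = 2.

2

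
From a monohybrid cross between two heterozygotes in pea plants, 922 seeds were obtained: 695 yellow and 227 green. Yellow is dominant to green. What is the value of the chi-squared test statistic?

For a monohybrid cross between heterozygotes with complete dominance, the expected phenotypic ratio is 3:1.
Under the 3:1 hypothesis (Σ ratio = 4, N = 922):
  yellow: 922 × 3/4 = 691.5
  green: 922 × 1/4 = 230.5
χ² = Σ (O − E)² / E
  yellow: (695 − 691.5)² / 691.5 = 0.0177
  green: (227 − 230.5)² / 230.5 = 0.0531
χ² = 0.0177 + 0.0531 = 0.0708 ≈ 0.071

0.071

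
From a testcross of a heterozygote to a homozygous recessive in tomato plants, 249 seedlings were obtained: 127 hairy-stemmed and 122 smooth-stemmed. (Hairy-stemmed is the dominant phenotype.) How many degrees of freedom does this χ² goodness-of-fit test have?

1

A testcross of a heterozygote (Aa × aa) gives a 1:1 phenotypic ratio.
A goodness-of-fit test with 2 phenotype classes has df = 2 − 1 = 1.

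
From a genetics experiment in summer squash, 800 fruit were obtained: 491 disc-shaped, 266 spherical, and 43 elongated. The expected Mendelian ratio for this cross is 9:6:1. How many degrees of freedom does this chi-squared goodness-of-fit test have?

A goodness-of-fit test with 3 phenotype classes has df = 3 − 1 = 2.

2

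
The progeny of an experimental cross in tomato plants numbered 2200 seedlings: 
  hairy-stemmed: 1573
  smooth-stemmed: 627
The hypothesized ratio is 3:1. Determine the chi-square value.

Under the 3:1 hypothesis (Σ ratio = 4, N = 2200):
  hairy-stemmed: 2200 × 3/4 = 1650
  smooth-stemmed: 2200 × 1/4 = 550
χ² = Σ (O − E)² / E
  hairy-stemmed: (1573 − 1650)² / 1650 = 3.5933
  smooth-stemmed: (627 − 550)² / 550 = 10.7800
χ² = 3.5933 + 10.7800 = 14.3733 ≈ 14.373

14.373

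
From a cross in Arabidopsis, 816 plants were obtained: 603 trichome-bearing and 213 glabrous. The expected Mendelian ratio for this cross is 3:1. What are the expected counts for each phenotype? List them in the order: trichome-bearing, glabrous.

612, 204

The 3:1 ratio has 4 parts, so with N = 816 the expected counts are:
  trichome-bearing: 816 × 3/4 = 612
  glabrous: 816 × 1/4 = 204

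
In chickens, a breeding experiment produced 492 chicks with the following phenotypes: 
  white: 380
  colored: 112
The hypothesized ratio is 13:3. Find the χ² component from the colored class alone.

Total ratio parts = 16. Expected numbers out of 492:
  white: 492 × 13/16 = 399.75
  colored: 492 × 3/16 = 92.25
Contribution of colored: (112 − 92.25)² / 92.25 = 4.2283

4.228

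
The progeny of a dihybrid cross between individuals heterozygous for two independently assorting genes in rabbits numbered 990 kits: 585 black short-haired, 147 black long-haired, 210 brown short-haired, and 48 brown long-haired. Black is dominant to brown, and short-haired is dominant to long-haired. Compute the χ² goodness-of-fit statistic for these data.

15.770

A dihybrid F₂ with independent assortment and complete dominance at both loci gives a 9:3:3:1 phenotypic ratio.
The 9:3:3:1 ratio has 16 parts, so with N = 990 the expected counts are:
  black short-haired: 990 × 9/16 = 556.875
  black long-haired: 990 × 3/16 = 185.625
  brown short-haired: 990 × 3/16 = 185.625
  brown long-haired: 990 × 1/16 = 61.875
χ² = Σ (O − E)² / E
  black short-haired: (585 − 556.875)² / 556.875 = 1.4205
  black long-haired: (147 − 185.625)² / 185.625 = 8.0371
  brown short-haired: (210 − 185.625)² / 185.625 = 3.2008
  brown long-haired: (48 − 61.875)² / 61.875 = 3.1114
χ² = 1.4205 + 8.0371 + 3.2008 + 3.1114 = 15.7698 ≈ 15.770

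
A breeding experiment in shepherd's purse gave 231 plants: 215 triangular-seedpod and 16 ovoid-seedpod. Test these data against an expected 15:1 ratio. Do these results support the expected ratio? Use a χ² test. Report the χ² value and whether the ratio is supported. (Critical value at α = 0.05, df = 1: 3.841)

0.180; consistent

The 15:1 ratio has 16 parts, so with N = 231 the expected counts are:
  triangular-seedpod: 231 × 15/16 = 216.5625
  ovoid-seedpod: 231 × 1/16 = 14.4375
χ² = Σ (O − E)² / E
  triangular-seedpod: (215 − 216.5625)² / 216.5625 = 0.0113
  ovoid-seedpod: (16 − 14.4375)² / 14.4375 = 0.1691
χ² = 0.0113 + 0.1691 = 0.1804 ≈ 0.180
Degrees of freedom = 2 − 1 = 1; critical value at α = 0.05 is 3.841.
Since 0.180 < 3.841, we fail to reject the null hypothesis — the data are consistent with the 15:1 ratio.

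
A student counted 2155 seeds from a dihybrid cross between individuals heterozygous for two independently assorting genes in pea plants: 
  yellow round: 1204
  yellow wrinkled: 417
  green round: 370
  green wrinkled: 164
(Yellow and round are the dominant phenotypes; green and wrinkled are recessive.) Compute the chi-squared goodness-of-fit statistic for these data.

9.720

A dihybrid F₂ with independent assortment and complete dominance at both loci gives a 9:3:3:1 phenotypic ratio.
Total ratio parts = 16. Expected numbers out of 2155:
  yellow round: 2155 × 9/16 = 1212.1875
  yellow wrinkled: 2155 × 3/16 = 404.0625
  green round: 2155 × 3/16 = 404.0625
  green wrinkled: 2155 × 1/16 = 134.6875
χ² = Σ (O − E)² / E
  yellow round: (1204 − 1212.1875)² / 1212.1875 = 0.0553
  yellow wrinkled: (417 − 404.0625)² / 404.0625 = 0.4142
  green round: (370 − 404.0625)² / 404.0625 = 2.8715
  green wrinkled: (164 − 134.6875)² / 134.6875 = 6.3794
χ² = 0.0553 + 0.4142 + 2.8715 + 6.3794 = 9.7204 ≈ 9.720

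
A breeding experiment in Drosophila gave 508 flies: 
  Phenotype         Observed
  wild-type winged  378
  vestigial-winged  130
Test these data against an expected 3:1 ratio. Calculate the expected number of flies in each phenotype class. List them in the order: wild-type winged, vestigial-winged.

Under the 3:1 hypothesis (Σ ratio = 4, N = 508):
  wild-type winged: 508 × 3/4 = 381
  vestigial-winged: 508 × 1/4 = 127

381, 127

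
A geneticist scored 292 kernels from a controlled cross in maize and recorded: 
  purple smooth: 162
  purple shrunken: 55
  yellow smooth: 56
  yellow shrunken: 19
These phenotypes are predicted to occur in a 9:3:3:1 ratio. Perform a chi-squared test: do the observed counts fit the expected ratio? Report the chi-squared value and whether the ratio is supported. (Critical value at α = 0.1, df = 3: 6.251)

0.091; consistent

The 9:3:3:1 ratio has 16 parts, so with N = 292 the expected counts are:
  purple smooth: 292 × 9/16 = 164.25
  purple shrunken: 292 × 3/16 = 54.75
  yellow smooth: 292 × 3/16 = 54.75
  yellow shrunken: 292 × 1/16 = 18.25
χ² = Σ (O − E)² / E
  purple smooth: (162 − 164.25)² / 164.25 = 0.0308
  purple shrunken: (55 − 54.75)² / 54.75 = 0.0011
  yellow smooth: (56 − 54.75)² / 54.75 = 0.0285
  yellow shrunken: (19 − 18.25)² / 18.25 = 0.0308
χ² = 0.0308 + 0.0011 + 0.0285 + 0.0308 = 0.0912 ≈ 0.091
Degrees of freedom = 4 − 1 = 3; critical value at α = 0.1 is 6.251.
Since 0.091 < 6.251, we fail to reject the null hypothesis — the data are consistent with the 9:3:3:1 ratio.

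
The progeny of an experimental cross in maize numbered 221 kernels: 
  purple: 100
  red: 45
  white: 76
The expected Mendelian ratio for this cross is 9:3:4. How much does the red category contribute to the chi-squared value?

0.306

Expected counts for N = 221 under a 9:3:4 ratio (total parts = 16):
  purple: 221 × 9/16 = 124.3125
  red: 221 × 3/16 = 41.4375
  white: 221 × 4/16 = 55.25
Contribution of red: (45 − 41.4375)² / 41.4375 = 0.3063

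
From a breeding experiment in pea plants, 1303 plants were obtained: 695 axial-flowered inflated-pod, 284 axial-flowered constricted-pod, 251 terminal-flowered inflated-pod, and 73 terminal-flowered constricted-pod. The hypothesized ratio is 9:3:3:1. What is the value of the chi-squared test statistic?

9.468

Under the 9:3:3:1 hypothesis (Σ ratio = 16, N = 1303):
  axial-flowered inflated-pod: 1303 × 9/16 = 732.9375
  axial-flowered constricted-pod: 1303 × 3/16 = 244.3125
  terminal-flowered inflated-pod: 1303 × 3/16 = 244.3125
  terminal-flowered constricted-pod: 1303 × 1/16 = 81.4375
χ² = Σ (O − E)² / E
  axial-flowered inflated-pod: (695 − 732.9375)² / 732.9375 = 1.9637
  axial-flowered constricted-pod: (284 − 244.3125)² / 244.3125 = 6.4471
  terminal-flowered inflated-pod: (251 − 244.3125)² / 244.3125 = 0.1831
  terminal-flowered constricted-pod: (73 − 81.4375)² / 81.4375 = 0.8742
χ² = 1.9637 + 6.4471 + 0.1831 + 0.8742 = 9.4681 ≈ 9.468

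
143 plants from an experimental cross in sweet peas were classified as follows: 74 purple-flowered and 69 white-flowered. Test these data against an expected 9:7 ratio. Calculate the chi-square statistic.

The 9:7 ratio has 16 parts, so with N = 143 the expected counts are:
  purple-flowered: 143 × 9/16 = 80.4375
  white-flowered: 143 × 7/16 = 62.5625
χ² = Σ (O − E)² / E
  purple-flowered: (74 − 80.4375)² / 80.4375 = 0.5152
  white-flowered: (69 − 62.5625)² / 62.5625 = 0.6624
χ² = 0.5152 + 0.6624 = 1.1776 ≈ 1.178

1.178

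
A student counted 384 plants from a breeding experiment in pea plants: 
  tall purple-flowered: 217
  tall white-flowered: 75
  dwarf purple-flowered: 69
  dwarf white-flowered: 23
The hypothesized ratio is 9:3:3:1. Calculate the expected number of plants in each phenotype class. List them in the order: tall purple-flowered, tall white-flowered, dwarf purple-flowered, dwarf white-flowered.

Under the 9:3:3:1 hypothesis (Σ ratio = 16, N = 384):
  tall purple-flowered: 384 × 9/16 = 216
  tall white-flowered: 384 × 3/16 = 72
  dwarf purple-flowered: 384 × 3/16 = 72
  dwarf white-flowered: 384 × 1/16 = 24

216, 72, 72, 24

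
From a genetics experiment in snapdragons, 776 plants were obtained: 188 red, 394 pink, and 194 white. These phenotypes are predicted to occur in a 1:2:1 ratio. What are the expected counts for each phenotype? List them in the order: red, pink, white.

194, 388, 194

Total ratio parts = 4. Expected numbers out of 776:
  red: 776 × 1/4 = 194
  pink: 776 × 2/4 = 388
  white: 776 × 1/4 = 194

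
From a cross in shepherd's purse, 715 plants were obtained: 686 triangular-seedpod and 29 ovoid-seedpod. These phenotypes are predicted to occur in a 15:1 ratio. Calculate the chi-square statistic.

Total ratio parts = 16. Expected numbers out of 715:
  triangular-seedpod: 715 × 15/16 = 670.3125
  ovoid-seedpod: 715 × 1/16 = 44.6875
χ² = Σ (O − E)² / E
  triangular-seedpod: (686 − 670.3125)² / 670.3125 = 0.3671
  ovoid-seedpod: (29 − 44.6875)² / 44.6875 = 5.5071
χ² = 0.3671 + 5.5071 = 5.8742 ≈ 5.874

5.874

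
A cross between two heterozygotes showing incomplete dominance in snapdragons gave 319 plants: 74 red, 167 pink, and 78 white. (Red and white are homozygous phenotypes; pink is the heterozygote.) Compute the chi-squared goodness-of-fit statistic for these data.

With incomplete dominance, a heterozygote × heterozygote cross gives a 1:2:1 phenotypic ratio.
The 1:2:1 ratio has 4 parts, so with N = 319 the expected counts are:
  red: 319 × 1/4 = 79.75
  pink: 319 × 2/4 = 159.5
  white: 319 × 1/4 = 79.75
χ² = Σ (O − E)² / E
  red: (74 − 79.75)² / 79.75 = 0.4146
  pink: (167 − 159.5)² / 159.5 = 0.3527
  white: (78 − 79.75)² / 79.75 = 0.0384
χ² = 0.4146 + 0.3527 + 0.0384 = 0.8057 ≈ 0.806

0.806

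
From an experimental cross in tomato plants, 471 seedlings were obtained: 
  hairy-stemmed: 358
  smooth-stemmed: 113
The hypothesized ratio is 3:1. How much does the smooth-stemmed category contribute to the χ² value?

The 3:1 ratio has 4 parts, so with N = 471 the expected counts are:
  hairy-stemmed: 471 × 3/4 = 353.25
  smooth-stemmed: 471 × 1/4 = 117.75
Contribution of smooth-stemmed: (113 − 117.75)² / 117.75 = 0.1916

0.192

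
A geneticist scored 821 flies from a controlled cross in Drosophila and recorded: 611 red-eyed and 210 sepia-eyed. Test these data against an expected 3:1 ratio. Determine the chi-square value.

0.147

Total ratio parts = 4. Expected numbers out of 821:
  red-eyed: 821 × 3/4 = 615.75
  sepia-eyed: 821 × 1/4 = 205.25
χ² = Σ (O − E)² / E
  red-eyed: (611 − 615.75)² / 615.75 = 0.0366
  sepia-eyed: (210 − 205.25)² / 205.25 = 0.1099
χ² = 0.0366 + 0.1099 = 0.1465 ≈ 0.147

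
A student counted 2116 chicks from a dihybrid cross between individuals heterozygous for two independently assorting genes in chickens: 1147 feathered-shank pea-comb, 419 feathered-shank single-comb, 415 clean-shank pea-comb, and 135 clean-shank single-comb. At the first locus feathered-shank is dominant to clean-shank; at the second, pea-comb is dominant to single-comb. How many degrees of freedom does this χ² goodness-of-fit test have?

A dihybrid F₂ with independent assortment and complete dominance at both loci gives a 9:3:3:1 phenotypic ratio.
A goodness-of-fit test with 4 phenotype classes has df = 4 − 1 = 3.

3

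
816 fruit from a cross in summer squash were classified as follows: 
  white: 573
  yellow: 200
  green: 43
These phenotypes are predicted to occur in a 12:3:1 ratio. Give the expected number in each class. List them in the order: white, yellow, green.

Total ratio parts = 16. Expected numbers out of 816:
  white: 816 × 12/16 = 612
  yellow: 816 × 3/16 = 153
  green: 816 × 1/16 = 51

612, 153, 51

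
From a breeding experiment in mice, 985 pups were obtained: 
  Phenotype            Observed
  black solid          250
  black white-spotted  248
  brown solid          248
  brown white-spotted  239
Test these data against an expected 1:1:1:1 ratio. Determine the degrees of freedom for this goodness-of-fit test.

3

A goodness-of-fit test with 4 phenotype classes has df = 4 − 1 = 3.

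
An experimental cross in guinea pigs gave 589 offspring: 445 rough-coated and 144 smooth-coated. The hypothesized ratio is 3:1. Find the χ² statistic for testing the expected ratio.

Total ratio parts = 4. Expected numbers out of 589:
  rough-coated: 589 × 3/4 = 441.75
  smooth-coated: 589 × 1/4 = 147.25
χ² = Σ (O − E)² / E
  rough-coated: (445 − 441.75)² / 441.75 = 0.0239
  smooth-coated: (144 − 147.25)² / 147.25 = 0.0717
χ² = 0.0239 + 0.0717 = 0.0956 ≈ 0.096

0.096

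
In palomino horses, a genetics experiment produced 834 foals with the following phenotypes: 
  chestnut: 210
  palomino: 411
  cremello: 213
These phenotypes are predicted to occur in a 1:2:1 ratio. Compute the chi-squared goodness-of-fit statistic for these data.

Total ratio parts = 4. Expected numbers out of 834:
  chestnut: 834 × 1/4 = 208.5
  palomino: 834 × 2/4 = 417
  cremello: 834 × 1/4 = 208.5
χ² = Σ (O − E)² / E
  chestnut: (210 − 208.5)² / 208.5 = 0.0108
  palomino: (411 − 417)² / 417 = 0.0863
  cremello: (213 − 208.5)² / 208.5 = 0.0971
χ² = 0.0108 + 0.0863 + 0.0971 = 0.1942 ≈ 0.194

0.194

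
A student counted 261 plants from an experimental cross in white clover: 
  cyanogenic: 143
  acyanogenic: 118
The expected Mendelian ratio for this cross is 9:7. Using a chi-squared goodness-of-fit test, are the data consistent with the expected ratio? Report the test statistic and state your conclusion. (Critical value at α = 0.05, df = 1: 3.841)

0.226; consistent

Expected counts for N = 261 under a 9:7 ratio (total parts = 16):
  cyanogenic: 261 × 9/16 = 146.8125
  acyanogenic: 261 × 7/16 = 114.1875
χ² = Σ (O − E)² / E
  cyanogenic: (143 − 146.8125)² / 146.8125 = 0.0990
  acyanogenic: (118 − 114.1875)² / 114.1875 = 0.1273
χ² = 0.0990 + 0.1273 = 0.2263 ≈ 0.226
Degrees of freedom = 2 − 1 = 1; critical value at α = 0.05 is 3.841.
Since 0.226 < 3.841, we fail to reject the null hypothesis — the data are consistent with the 9:7 ratio.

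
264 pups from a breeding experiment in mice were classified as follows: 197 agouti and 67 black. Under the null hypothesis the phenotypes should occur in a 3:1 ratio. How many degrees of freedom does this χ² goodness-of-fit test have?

1

A goodness-of-fit test with 2 phenotype classes has df = 2 − 1 = 1.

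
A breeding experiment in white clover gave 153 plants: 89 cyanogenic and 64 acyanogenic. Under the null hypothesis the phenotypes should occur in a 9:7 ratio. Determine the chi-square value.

Expected counts for N = 153 under a 9:7 ratio (total parts = 16):
  cyanogenic: 153 × 9/16 = 86.0625
  acyanogenic: 153 × 7/16 = 66.9375
χ² = Σ (O − E)² / E
  cyanogenic: (89 − 86.0625)² / 86.0625 = 0.1003
  acyanogenic: (64 − 66.9375)² / 66.9375 = 0.1289
χ² = 0.1003 + 0.1289 = 0.2292 ≈ 0.229

0.229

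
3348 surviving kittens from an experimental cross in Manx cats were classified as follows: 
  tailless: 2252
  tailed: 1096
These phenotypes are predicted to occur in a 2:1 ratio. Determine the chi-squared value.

0.538

The 2:1 ratio has 3 parts, so with N = 3348 the expected counts are:
  tailless: 3348 × 2/3 = 2232
  tailed: 3348 × 1/3 = 1116
χ² = Σ (O − E)² / E
  tailless: (2252 − 2232)² / 2232 = 0.1792
  tailed: (1096 − 1116)² / 1116 = 0.3584
χ² = 0.1792 + 0.3584 = 0.5376 ≈ 0.538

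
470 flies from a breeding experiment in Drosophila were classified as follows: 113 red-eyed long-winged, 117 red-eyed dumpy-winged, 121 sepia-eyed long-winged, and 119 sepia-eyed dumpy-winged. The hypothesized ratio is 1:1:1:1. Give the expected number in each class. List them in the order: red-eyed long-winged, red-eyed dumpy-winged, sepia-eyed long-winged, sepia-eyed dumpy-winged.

117.5, 117.5, 117.5, 117.5

Total ratio parts = 4. Expected numbers out of 470:
  red-eyed long-winged: 470 × 1/4 = 117.5
  red-eyed dumpy-winged: 470 × 1/4 = 117.5
  sepia-eyed long-winged: 470 × 1/4 = 117.5
  sepia-eyed dumpy-winged: 470 × 1/4 = 117.5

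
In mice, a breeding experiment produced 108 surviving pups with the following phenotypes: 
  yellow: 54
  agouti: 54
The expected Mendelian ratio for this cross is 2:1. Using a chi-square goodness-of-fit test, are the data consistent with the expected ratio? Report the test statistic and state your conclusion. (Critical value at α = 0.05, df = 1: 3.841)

13.500; not consistent

The 2:1 ratio has 3 parts, so with N = 108 the expected counts are:
  yellow: 108 × 2/3 = 72
  agouti: 108 × 1/3 = 36
χ² = Σ (O − E)² / E
  yellow: (54 − 72)² / 72 = 4.5000
  agouti: (54 − 36)² / 36 = 9.0000
χ² = 4.5000 + 9.0000 = 13.500
Degrees of freedom = 2 − 1 = 1; critical value at α = 0.05 is 3.841.
Since 13.500 > 3.841, we reject the null hypothesis — the data do not fit the 2:1 ratio.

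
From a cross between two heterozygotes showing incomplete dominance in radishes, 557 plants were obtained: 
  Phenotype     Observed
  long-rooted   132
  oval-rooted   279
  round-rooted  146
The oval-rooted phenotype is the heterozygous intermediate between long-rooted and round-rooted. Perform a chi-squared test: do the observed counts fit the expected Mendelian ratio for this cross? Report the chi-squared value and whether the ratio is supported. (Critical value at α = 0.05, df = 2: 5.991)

0.706; consistent

With incomplete dominance, a heterozygote × heterozygote cross gives a 1:2:1 phenotypic ratio.
Under the 1:2:1 hypothesis (Σ ratio = 4, N = 557):
  long-rooted: 557 × 1/4 = 139.25
  oval-rooted: 557 × 2/4 = 278.5
  round-rooted: 557 × 1/4 = 139.25
χ² = Σ (O − E)² / E
  long-rooted: (132 − 139.25)² / 139.25 = 0.3775
  oval-rooted: (279 − 278.5)² / 278.5 = 0.0009
  round-rooted: (146 − 139.25)² / 139.25 = 0.3272
χ² = 0.3775 + 0.0009 + 0.3272 = 0.7056 ≈ 0.706
Degrees of freedom = 3 − 1 = 2; critical value at α = 0.05 is 5.991.
Since 0.706 < 5.991, we fail to reject the null hypothesis — the data are consistent with the 1:2:1 ratio.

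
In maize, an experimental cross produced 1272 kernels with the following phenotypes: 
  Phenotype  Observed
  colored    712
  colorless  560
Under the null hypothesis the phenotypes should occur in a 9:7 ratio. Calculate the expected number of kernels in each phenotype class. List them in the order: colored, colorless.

The 9:7 ratio has 16 parts, so with N = 1272 the expected counts are:
  colored: 1272 × 9/16 = 715.5
  colorless: 1272 × 7/16 = 556.5

715.5, 556.5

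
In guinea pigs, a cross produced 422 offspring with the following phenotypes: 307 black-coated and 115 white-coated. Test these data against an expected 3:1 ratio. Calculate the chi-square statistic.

1.141

Total ratio parts = 4. Expected numbers out of 422:
  black-coated: 422 × 3/4 = 316.5
  white-coated: 422 × 1/4 = 105.5
χ² = Σ (O − E)² / E
  black-coated: (307 − 316.5)² / 316.5 = 0.2852
  white-coated: (115 − 105.5)² / 105.5 = 0.8555
χ² = 0.2852 + 0.8555 = 1.1407 ≈ 1.141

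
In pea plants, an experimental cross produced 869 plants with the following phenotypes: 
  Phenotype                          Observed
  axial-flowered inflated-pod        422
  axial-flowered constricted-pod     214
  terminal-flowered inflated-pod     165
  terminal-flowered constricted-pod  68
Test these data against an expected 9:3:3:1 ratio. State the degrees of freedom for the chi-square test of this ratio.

A goodness-of-fit test with 4 phenotype classes has df = 4 − 1 = 3.

3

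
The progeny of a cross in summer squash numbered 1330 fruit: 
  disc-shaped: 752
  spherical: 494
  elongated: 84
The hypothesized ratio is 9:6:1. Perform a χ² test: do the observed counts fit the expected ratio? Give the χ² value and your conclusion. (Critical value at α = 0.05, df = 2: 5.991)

Under the 9:6:1 hypothesis (Σ ratio = 16, N = 1330):
  disc-shaped: 1330 × 9/16 = 748.125
  spherical: 1330 × 6/16 = 498.75
  elongated: 1330 × 1/16 = 83.125
χ² = Σ (O − E)² / E
  disc-shaped: (752 − 748.125)² / 748.125 = 0.0201
  spherical: (494 − 498.75)² / 498.75 = 0.0452
  elongated: (84 − 83.125)² / 83.125 = 0.0092
χ² = 0.0201 + 0.0452 + 0.0092 = 0.0745 ≈ 0.075
Degrees of freedom = 3 − 1 = 2; critical value at α = 0.05 is 5.991.
Since 0.075 < 5.991, we fail to reject the null hypothesis — the data are consistent with the 9:6:1 ratio.

0.075; consistent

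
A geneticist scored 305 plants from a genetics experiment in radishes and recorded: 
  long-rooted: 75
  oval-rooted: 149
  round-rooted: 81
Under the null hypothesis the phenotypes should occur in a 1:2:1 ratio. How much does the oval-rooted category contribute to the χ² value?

0.080

Under the 1:2:1 hypothesis (Σ ratio = 4, N = 305):
  long-rooted: 305 × 1/4 = 76.25
  oval-rooted: 305 × 2/4 = 152.5
  round-rooted: 305 × 1/4 = 76.25
Contribution of oval-rooted: (149 − 152.5)² / 152.5 = 0.0803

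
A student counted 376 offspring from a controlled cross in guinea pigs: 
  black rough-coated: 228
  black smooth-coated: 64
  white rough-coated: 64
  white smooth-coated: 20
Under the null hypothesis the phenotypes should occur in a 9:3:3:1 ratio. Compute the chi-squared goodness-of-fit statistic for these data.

3.007

Under the 9:3:3:1 hypothesis (Σ ratio = 16, N = 376):
  black rough-coated: 376 × 9/16 = 211.5
  black smooth-coated: 376 × 3/16 = 70.5
  white rough-coated: 376 × 3/16 = 70.5
  white smooth-coated: 376 × 1/16 = 23.5
χ² = Σ (O − E)² / E
  black rough-coated: (228 − 211.5)² / 211.5 = 1.2872
  black smooth-coated: (64 − 70.5)² / 70.5 = 0.5993
  white rough-coated: (64 − 70.5)² / 70.5 = 0.5993
  white smooth-coated: (20 − 23.5)² / 23.5 = 0.5213
χ² = 1.2872 + 0.5993 + 0.5993 + 0.5213 = 3.0071 ≈ 3.007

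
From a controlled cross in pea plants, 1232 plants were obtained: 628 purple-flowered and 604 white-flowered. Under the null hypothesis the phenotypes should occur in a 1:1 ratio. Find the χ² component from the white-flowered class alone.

0.234

Expected counts for N = 1232 under a 1:1 ratio (total parts = 2):
  purple-flowered: 1232 × 1/2 = 616
  white-flowered: 1232 × 1/2 = 616
Contribution of white-flowered: (604 − 616)² / 616 = 0.2338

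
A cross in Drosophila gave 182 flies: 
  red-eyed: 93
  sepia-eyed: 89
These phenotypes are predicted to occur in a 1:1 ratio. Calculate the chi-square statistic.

Under the 1:1 hypothesis (Σ ratio = 2, N = 182):
  red-eyed: 182 × 1/2 = 91
  sepia-eyed: 182 × 1/2 = 91
χ² = Σ (O − E)² / E
  red-eyed: (93 − 91)² / 91 = 0.0440
  sepia-eyed: (89 − 91)² / 91 = 0.0440
χ² = 0.0440 + 0.0440 = 0.088

0.088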